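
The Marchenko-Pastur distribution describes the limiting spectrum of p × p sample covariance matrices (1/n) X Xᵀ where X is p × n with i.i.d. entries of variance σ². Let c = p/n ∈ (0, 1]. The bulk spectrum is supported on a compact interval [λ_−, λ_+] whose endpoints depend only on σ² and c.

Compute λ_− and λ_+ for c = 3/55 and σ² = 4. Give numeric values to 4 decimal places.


c = 3/55 = 0.054545; √c = 0.233550.
λ_− = σ² (1 − √c)² = 4 · (1 − 0.233550)² = 4 · (0.766450)² = 2.349784.
λ_+ = σ² (1 + √c)² = 4 · (1 + 0.233550)² = 4 · (1.233550)² = 6.086579.

Rounded to 4 decimal places: λ_− ≈ 2.3498, λ_+ ≈ 6.0866.


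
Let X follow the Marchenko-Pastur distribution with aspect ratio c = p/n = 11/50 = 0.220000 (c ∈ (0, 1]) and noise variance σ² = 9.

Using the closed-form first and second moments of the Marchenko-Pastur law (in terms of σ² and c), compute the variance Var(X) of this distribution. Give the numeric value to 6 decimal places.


Recall the MP moments m_1 = E[X] = σ² and m_2 = E[X²] = σ⁴ (1 + c).
m_1 = E[X] = σ² = 9, so m_1² = 81.
m_2 = E[X²] = σ⁴ (1 + c) = 81 · (1 + 0.220000) = 81 · 1.220000 = 98.820000.
(Note m_2 − m_1² simplifies to c · σ⁴ = 0.220000 · 81.)

Var(X) = m_2 − m_1² = 98.820000 − 81 = 17.820000.


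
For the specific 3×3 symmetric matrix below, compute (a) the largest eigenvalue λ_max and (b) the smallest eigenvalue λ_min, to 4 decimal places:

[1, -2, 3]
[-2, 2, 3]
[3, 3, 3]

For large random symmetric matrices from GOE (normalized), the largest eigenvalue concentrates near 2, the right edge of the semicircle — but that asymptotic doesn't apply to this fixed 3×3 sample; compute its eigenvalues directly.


Since M is real symmetric, all three eigenvalues are real; they are the roots of det(λI − M) = λ³ − (tr M) λ² + s λ − det M, where s is the sum of the principal 2×2 minors.
tr M = 1 + 2 + 3 = 6.
s = (1·2 − (-2)²) + (1·3 − 3²) + (2·3 − 3²) = -2 + (-6) + (-3) = -11.
det M (expand along row 1) = 1·(-3) − (-2)·(-15) + 3·(-12) = -69.
Characteristic polynomial: λ³ − 6λ² − 11λ + 69 = 0.
Substitute λ = y + (tr M)/3 = y + 2.000000 to remove the quadratic term: y³ + p·y + q = 0 with p = s − (tr M)²/3 = -23.000000 and q = −2(tr M)³/27 + (tr M)·s/3 − det M = 31.000000.
Three real roots ⇒ use the trigonometric (Viète) form: r = 2√(−p/3) = 5.537749, φ = arccos(3q/(p·r)) = arccos(-0.730166) = 2.389362 rad.
y_k = r·cos(φ/3 − 2πk/3) for k = 0, 1, 2 gives y = 3.872250, 1.492324, -5.364574.
λ_k = y_k + 2.000000 gives λ = 5.8722, 3.4923, -3.3646 (check: the sum is 6.0000 = tr M).

Hence λ_max = 5.8722 and λ_min = -3.3646.


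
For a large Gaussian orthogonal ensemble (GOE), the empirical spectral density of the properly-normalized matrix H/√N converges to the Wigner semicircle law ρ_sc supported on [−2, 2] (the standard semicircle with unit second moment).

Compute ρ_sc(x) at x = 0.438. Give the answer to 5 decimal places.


ρ_sc(x) = (1/(2π)) √(4 − x²). With x = 0.438:
  4 − x² = 4 − (0.438)² = 4 − 0.191844 = 3.808156.
  √(4 − x²) = 1.951450.
  1/(2π) = 0.159155.
  ρ_sc(0.438) = 0.159155 · 1.951450 = 0.310583.

Rounded to 5 decimal places: ρ_sc(0.438) ≈ 0.31058.


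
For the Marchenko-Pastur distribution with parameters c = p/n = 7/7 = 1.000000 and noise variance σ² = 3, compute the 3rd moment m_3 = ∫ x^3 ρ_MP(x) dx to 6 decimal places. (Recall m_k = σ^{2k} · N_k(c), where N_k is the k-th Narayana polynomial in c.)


E[X³] = σ⁶ (1 + 3c + c²) (third MP moment). With σ² = 3 (so σ⁶ = 27) and c = 7/7 = 1.000000: E[X³] = 27 · (1 + 3·1.000000 + (1.000000)²) = 27 · 5.000000.

So E[X^3] = 135.000000.


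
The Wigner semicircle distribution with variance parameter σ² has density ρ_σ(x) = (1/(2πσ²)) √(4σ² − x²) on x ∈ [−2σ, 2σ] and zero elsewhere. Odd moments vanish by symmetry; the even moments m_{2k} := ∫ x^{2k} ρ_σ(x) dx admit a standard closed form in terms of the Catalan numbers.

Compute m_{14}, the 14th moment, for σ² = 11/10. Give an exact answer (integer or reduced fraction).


By the scaled semicircle moment identity, m_{2k} = σ^{2k} · C_k with k = 7.
C_7 = (1/(k+1)) · C(2k, k) = (1/8) · C(14, 7) = (1/8) · 3432 = 429.
σ^{2k} = (σ²)^k = (11/10)^7 = 19487171/10000000.

Therefore m_{14} = σ^{14} · C_7 = (19487171/10000000) · 429 = 8359996359/10000000.


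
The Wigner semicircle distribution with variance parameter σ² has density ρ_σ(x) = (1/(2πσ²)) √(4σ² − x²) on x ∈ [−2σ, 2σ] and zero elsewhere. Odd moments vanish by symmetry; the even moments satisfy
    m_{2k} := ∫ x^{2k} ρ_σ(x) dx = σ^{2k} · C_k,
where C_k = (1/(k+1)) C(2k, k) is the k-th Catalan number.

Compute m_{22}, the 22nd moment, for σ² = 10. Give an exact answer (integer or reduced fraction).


By the scaled semicircle moment identity, m_{2k} = σ^{2k} · C_k with k = 11.
C_11 = (1/(k+1)) · C(2k, k) = (1/12) · C(22, 11) = (1/12) · 705432 = 58786.
σ^{2k} = (σ²)^k = (10)^11 = 100000000000.

Therefore m_{22} = σ^{22} · C_11 = 100000000000 · 58786 = 5878600000000000.


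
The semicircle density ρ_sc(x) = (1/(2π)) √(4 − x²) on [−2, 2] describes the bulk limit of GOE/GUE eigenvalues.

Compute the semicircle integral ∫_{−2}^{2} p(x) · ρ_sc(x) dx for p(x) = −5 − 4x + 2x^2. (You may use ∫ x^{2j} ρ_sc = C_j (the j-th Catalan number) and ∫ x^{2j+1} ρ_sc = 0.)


Write p(x) = Σ a_i x^i, split into monomials and integrate each against ρ_sc separately.
Using ∫ x^{2j} ρ_sc = C_j = (1/(j+1)) C(2j, j) (Catalan numbers) and ∫ x^{2j+1} ρ_sc = 0 (odd monomials vanish by symmetry):
  i = 0 (even): a_0 · C_{0} = -5 · 1 = -5
  i = 1 (odd): ∫ x^1 ρ_sc = 0 (vanishes)
  i = 2 (even): a_2 · C_{1} = 2 · 1 = 2

Summing the contributions: ∫_{−2}^{2} p(x) ρ_sc(x) dx = (-5) + 2 = -3.


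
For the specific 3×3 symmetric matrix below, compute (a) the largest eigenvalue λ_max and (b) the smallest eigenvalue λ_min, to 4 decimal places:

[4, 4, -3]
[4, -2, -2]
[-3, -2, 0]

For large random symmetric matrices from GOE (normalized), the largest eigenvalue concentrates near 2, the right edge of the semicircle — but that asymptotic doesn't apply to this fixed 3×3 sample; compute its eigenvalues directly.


Since M is real symmetric, all three eigenvalues are real; they are the roots of det(λI − M) = λ³ − (tr M) λ² + s λ − det M, where s is the sum of the principal 2×2 minors.
tr M = 4 + (-2) + 0 = 2.
s = (4·(-2) − 4²) + (4·0 − (-3)²) + ((-2)·0 − (-2)²) = -24 + (-9) + (-4) = -37.
det M (expand along row 1) = 4·(-4) − 4·(-6) + (-3)·(-14) = 50.
Characteristic polynomial: λ³ − 2λ² − 37λ − 50 = 0.
Substitute λ = y + (tr M)/3 = y + 0.666667 to remove the quadratic term: y³ + p·y + q = 0 with p = s − (tr M)²/3 = -38.333333 and q = −2(tr M)³/27 + (tr M)·s/3 − det M = -75.259259.
Three real roots ⇒ use the trigonometric (Viète) form: r = 2√(−p/3) = 7.149204, φ = arccos(3q/(p·r)) = arccos(0.823848) = 0.602630 rad.
y_k = r·cos(φ/3 − 2πk/3) for k = 0, 1, 2 gives y = 7.005448, -2.267365, -4.738083.
λ_k = y_k + 0.666667 gives λ = 7.6721, -1.6007, -4.0714 (check: the sum is 2.0000 = tr M).

Hence λ_max = 7.6721 and λ_min = -4.0714.


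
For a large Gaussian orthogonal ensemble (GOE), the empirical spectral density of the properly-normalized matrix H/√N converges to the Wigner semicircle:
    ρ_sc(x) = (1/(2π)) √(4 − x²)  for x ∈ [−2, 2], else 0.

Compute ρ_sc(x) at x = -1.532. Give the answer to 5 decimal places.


ρ_sc(x) = (1/(2π)) √(4 − x²). With x = -1.532:
  4 − x² = 4 − (-1.532)² = 4 − 2.347024 = 1.652976.
  √(4 − x²) = 1.285681.
  1/(2π) = 0.159155.
  ρ_sc(-1.532) = 0.159155 · 1.285681 = 0.204623.

Rounded to 5 decimal places: ρ_sc(-1.532) ≈ 0.20462.


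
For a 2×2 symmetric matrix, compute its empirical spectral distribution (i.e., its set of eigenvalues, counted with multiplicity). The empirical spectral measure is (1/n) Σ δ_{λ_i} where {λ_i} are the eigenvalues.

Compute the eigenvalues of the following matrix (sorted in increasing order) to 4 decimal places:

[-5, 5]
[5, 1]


Since M is real symmetric, both eigenvalues are real; they are the roots of det(λI − M) = λ² − (tr M) λ + det M.
tr M = -5 + 1 = -4.
det M = (-5)·1 − 5² = -5 − 25 = -30.
Characteristic polynomial: λ² + 4λ − 30 = 0.
Discriminant Δ = (tr M)² − 4·det M = 16 − (-120) = 136; √Δ = 11.661904.
λ = (tr M ± √Δ)/2 = (-4 ± 11.661904)/2, giving (tr M − √Δ)/2 = -7.8310 and (tr M + √Δ)/2 = 3.8310.

Eigenvalues sorted in increasing order: [-7.8310, 3.8310].


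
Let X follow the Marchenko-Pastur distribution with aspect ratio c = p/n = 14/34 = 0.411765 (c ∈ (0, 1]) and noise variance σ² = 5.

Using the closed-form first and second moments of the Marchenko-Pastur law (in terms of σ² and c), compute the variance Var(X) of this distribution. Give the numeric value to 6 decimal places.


Recall the MP moments m_1 = E[X] = σ² and m_2 = E[X²] = σ⁴ (1 + c).
m_1 = E[X] = σ² = 5, so m_1² = 25.
m_2 = E[X²] = σ⁴ (1 + c) = 25 · (1 + 0.411765) = 25 · 1.411765 = 35.294118.
(Note m_2 − m_1² simplifies to c · σ⁴ = 0.411765 · 25.)

Var(X) = m_2 − m_1² = 35.294118 − 25 = 10.294118.


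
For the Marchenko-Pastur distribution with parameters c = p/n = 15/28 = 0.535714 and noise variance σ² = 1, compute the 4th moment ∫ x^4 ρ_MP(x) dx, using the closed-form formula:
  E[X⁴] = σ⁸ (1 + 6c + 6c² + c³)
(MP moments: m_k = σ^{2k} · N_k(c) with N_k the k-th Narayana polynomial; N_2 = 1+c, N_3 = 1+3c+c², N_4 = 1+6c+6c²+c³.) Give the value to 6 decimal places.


E[X⁴] = σ⁸ (1 + 6c + 6c² + c³) (fourth MP moment). With σ² = 1 (so σ⁸ = 1) and c = 15/28 = 0.535714: E[X⁴] = 1 · (1 + 6·0.535714 + 6·(0.535714)² + (0.535714)³) = 1 · 6.089969.

So E[X^4] = 6.089969.


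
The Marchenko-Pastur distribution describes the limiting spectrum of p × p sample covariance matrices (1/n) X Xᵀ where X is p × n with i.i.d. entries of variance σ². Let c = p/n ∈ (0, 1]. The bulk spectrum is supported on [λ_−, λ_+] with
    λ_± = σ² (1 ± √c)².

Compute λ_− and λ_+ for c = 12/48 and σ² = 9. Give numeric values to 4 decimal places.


c = 12/48 = 0.250000; √c = 0.500000.
λ_− = σ² (1 − √c)² = 9 · (1 − 0.500000)² = 9 · (0.500000)² = 2.250000.
λ_+ = σ² (1 + √c)² = 9 · (1 + 0.500000)² = 9 · (1.500000)² = 20.250000.

Rounded to 4 decimal places: λ_− ≈ 2.2500, λ_+ ≈ 20.2500.


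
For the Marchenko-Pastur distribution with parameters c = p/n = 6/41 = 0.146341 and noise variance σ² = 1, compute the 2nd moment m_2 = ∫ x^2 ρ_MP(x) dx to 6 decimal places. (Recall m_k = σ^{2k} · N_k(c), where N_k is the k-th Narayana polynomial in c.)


E[X²] = σ⁴ (1 + c) (second MP moment). With σ² = 1 (so σ⁴ = 1) and c = 6/41 = 0.146341: E[X²] = 1 · (1 + 0.146341) = 1 · 1.146341.

So E[X^2] = 1.146341.


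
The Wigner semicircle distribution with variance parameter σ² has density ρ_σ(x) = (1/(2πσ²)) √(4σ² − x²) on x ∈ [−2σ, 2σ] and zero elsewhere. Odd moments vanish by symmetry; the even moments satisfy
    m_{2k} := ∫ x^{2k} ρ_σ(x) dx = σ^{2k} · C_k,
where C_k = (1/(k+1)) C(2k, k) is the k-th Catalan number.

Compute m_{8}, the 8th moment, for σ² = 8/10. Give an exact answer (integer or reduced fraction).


By the scaled semicircle moment identity, m_{2k} = σ^{2k} · C_k with k = 4.
C_4 = (1/(k+1)) · C(2k, k) = (1/5) · C(8, 4) = (1/5) · 70 = 14.
σ^{2k} = (σ²)^k = (8/10)^4 = 256/625.

Therefore m_{8} = σ^{8} · C_4 = (256/625) · 14 = 3584/625.


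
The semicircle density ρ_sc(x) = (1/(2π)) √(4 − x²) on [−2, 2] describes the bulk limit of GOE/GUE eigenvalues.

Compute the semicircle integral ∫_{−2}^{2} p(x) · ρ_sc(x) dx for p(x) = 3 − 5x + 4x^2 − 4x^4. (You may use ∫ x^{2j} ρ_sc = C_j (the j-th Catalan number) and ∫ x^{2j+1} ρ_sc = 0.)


Write p(x) = Σ a_i x^i, split into monomials and integrate each against ρ_sc separately.
Using ∫ x^{2j} ρ_sc = C_j = (1/(j+1)) C(2j, j) (Catalan numbers) and ∫ x^{2j+1} ρ_sc = 0 (odd monomials vanish by symmetry):
  i = 0 (even): a_0 · C_{0} = 3 · 1 = 3
  i = 1 (odd): ∫ x^1 ρ_sc = 0 (vanishes)
  i = 2 (even): a_2 · C_{1} = 4 · 1 = 4
  i = 4 (even): a_4 · C_{2} = -4 · 2 = -8

Summing the contributions: ∫_{−2}^{2} p(x) ρ_sc(x) dx = 3 + 4 + (-8) = -1.


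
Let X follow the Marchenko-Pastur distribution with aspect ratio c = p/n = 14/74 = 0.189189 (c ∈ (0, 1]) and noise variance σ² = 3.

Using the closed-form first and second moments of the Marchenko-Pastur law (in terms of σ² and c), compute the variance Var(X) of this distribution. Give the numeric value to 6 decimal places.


Recall the MP moments m_1 = E[X] = σ² and m_2 = E[X²] = σ⁴ (1 + c).
m_1 = E[X] = σ² = 3, so m_1² = 9.
m_2 = E[X²] = σ⁴ (1 + c) = 9 · (1 + 0.189189) = 9 · 1.189189 = 10.702703.
(Note m_2 − m_1² simplifies to c · σ⁴ = 0.189189 · 9.)

Var(X) = m_2 − m_1² = 10.702703 − 9 = 1.702703.


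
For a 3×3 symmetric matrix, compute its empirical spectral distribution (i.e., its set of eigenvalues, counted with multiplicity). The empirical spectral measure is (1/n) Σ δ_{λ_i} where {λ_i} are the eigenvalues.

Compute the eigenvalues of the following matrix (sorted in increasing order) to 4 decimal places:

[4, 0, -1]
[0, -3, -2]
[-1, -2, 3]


Since M is real symmetric, all three eigenvalues are real; they are the roots of det(λI − M) = λ³ − (tr M) λ² + s λ − det M, where s is the sum of the principal 2×2 minors.
tr M = 4 + (-3) + 3 = 4.
s = (4·(-3) − 0²) + (4·3 − (-1)²) + ((-3)·3 − (-2)²) = -12 + 11 + (-13) = -14.
det M (expand along row 1) = 4·(-13) − 0·(-2) + (-1)·(-3) = -49.
Characteristic polynomial: λ³ − 4λ² − 14λ + 49 = 0.
Substitute λ = y + (tr M)/3 = y + 1.333333 to remove the quadratic term: y³ + p·y + q = 0 with p = s − (tr M)²/3 = -19.333333 and q = −2(tr M)³/27 + (tr M)·s/3 − det M = 25.592593.
Three real roots ⇒ use the trigonometric (Viète) form: r = 2√(−p/3) = 5.077182, φ = arccos(3q/(p·r)) = arccos(-0.782179) = 2.468952 rad.
y_k = r·cos(φ/3 − 2πk/3) for k = 0, 1, 2 gives y = 3.452669, 1.497427, -4.950096.
λ_k = y_k + 1.333333 gives λ = 4.7860, 2.8308, -3.6168 (check: the sum is 4.0000 = tr M).

Eigenvalues sorted in increasing order: [-3.6168, 2.8308, 4.7860].


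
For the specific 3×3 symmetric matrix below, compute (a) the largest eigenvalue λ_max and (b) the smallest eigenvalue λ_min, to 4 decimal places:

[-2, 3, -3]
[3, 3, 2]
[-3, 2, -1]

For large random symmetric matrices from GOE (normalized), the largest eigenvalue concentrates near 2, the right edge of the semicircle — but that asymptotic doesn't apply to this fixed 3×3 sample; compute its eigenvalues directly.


Since M is real symmetric, all three eigenvalues are real; they are the roots of det(λI − M) = λ³ − (tr M) λ² + s λ − det M, where s is the sum of the principal 2×2 minors.
tr M = -2 + 3 + (-1) = 0.
s = ((-2)·3 − 3²) + ((-2)·(-1) − (-3)²) + (3·(-1) − 2²) = -15 + (-7) + (-7) = -29.
det M (expand along row 1) = (-2)·(-7) − 3·3 + (-3)·15 = -40.
Characteristic polynomial: λ³ − 29λ + 40 = 0.
Substitute λ = y + (tr M)/3 = y + 0.000000 to remove the quadratic term: y³ + p·y + q = 0 with p = s − (tr M)²/3 = -29.000000 and q = −2(tr M)³/27 + (tr M)·s/3 − det M = 40.000000.
Three real roots ⇒ use the trigonometric (Viète) form: r = 2√(−p/3) = 6.218253, φ = arccos(3q/(p·r)) = arccos(-0.665449) = 2.298892 rad.
y_k = r·cos(φ/3 − 2πk/3) for k = 0, 1, 2 gives y = 4.480148, 1.494388, -5.974536.
λ_k = y_k + 0.000000 gives λ = 4.4801, 1.4944, -5.9745 (check: the sum is 0.0000 = tr M).

Hence λ_max = 4.4801 and λ_min = -5.9745.


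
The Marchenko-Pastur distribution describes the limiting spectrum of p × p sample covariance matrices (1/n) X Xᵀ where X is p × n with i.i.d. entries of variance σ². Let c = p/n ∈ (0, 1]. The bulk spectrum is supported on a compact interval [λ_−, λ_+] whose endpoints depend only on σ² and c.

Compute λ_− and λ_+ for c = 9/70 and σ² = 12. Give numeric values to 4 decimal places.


c = 9/70 = 0.128571; √c = 0.358569.
λ_− = σ² (1 − √c)² = 12 · (1 − 0.358569)² = 12 · (0.641431)² = 4.937211.
λ_+ = σ² (1 + √c)² = 12 · (1 + 0.358569)² = 12 · (1.358569)² = 22.148503.

Rounded to 4 decimal places: λ_− ≈ 4.9372, λ_+ ≈ 22.1485.


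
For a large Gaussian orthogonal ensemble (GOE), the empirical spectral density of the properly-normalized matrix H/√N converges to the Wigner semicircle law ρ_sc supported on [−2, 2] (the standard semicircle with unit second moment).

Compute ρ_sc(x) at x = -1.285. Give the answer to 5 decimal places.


ρ_sc(x) = (1/(2π)) √(4 − x²). With x = -1.285:
  4 − x² = 4 − (-1.285)² = 4 − 1.651225 = 2.348775.
  √(4 − x²) = 1.532571.
  1/(2π) = 0.159155.
  ρ_sc(-1.285) = 0.159155 · 1.532571 = 0.243916.

Rounded to 5 decimal places: ρ_sc(-1.285) ≈ 0.24392.


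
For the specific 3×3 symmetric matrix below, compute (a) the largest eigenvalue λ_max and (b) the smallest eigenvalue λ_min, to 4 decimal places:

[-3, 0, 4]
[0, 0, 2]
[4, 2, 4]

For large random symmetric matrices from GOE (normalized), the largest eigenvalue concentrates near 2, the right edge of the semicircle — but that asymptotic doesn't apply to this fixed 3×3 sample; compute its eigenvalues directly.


Since M is real symmetric, all three eigenvalues are real; they are the roots of det(λI − M) = λ³ − (tr M) λ² + s λ − det M, where s is the sum of the principal 2×2 minors.
tr M = -3 + 0 + 4 = 1.
s = ((-3)·0 − 0²) + ((-3)·4 − 4²) + (0·4 − 2²) = 0 + (-28) + (-4) = -32.
det M (expand along row 1) = (-3)·(-4) − 0·(-8) + 4·0 = 12.
Characteristic polynomial: λ³ − λ² − 32λ − 12 = 0.
Substitute λ = y + (tr M)/3 = y + 0.333333 to remove the quadratic term: y³ + p·y + q = 0 with p = s − (tr M)²/3 = -32.333333 and q = −2(tr M)³/27 + (tr M)·s/3 − det M = -22.740741.
Three real roots ⇒ use the trigonometric (Viète) form: r = 2√(−p/3) = 6.565905, φ = arccos(3q/(p·r)) = arccos(0.321352) = 1.243640 rad.
y_k = r·cos(φ/3 − 2πk/3) for k = 0, 1, 2 gives y = 6.009767, -0.714608, -5.295159.
λ_k = y_k + 0.333333 gives λ = 6.3431, -0.3813, -4.9618 (check: the sum is 1.0000 = tr M).

Hence λ_max = 6.3431 and λ_min = -4.9618.


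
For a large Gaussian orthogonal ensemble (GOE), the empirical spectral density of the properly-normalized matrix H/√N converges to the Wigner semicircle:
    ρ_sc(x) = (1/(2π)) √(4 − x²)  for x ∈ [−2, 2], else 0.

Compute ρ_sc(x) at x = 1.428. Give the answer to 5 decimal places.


ρ_sc(x) = (1/(2π)) √(4 − x²). With x = 1.428:
  4 − x² = 4 − (1.428)² = 4 − 2.039184 = 1.960816.
  √(4 − x²) = 1.400291.
  1/(2π) = 0.159155.
  ρ_sc(1.428) = 0.159155 · 1.400291 = 0.222863.

Rounded to 5 decimal places: ρ_sc(1.428) ≈ 0.22286.


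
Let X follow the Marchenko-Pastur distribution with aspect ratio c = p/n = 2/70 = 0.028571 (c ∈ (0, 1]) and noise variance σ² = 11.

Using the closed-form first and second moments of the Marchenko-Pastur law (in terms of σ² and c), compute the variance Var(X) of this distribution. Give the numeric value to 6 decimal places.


Recall the MP moments m_1 = E[X] = σ² and m_2 = E[X²] = σ⁴ (1 + c).
m_1 = E[X] = σ² = 11, so m_1² = 121.
m_2 = E[X²] = σ⁴ (1 + c) = 121 · (1 + 0.028571) = 121 · 1.028571 = 124.457143.
(Note m_2 − m_1² simplifies to c · σ⁴ = 0.028571 · 121.)

Var(X) = m_2 − m_1² = 124.457143 − 121 = 3.457143.


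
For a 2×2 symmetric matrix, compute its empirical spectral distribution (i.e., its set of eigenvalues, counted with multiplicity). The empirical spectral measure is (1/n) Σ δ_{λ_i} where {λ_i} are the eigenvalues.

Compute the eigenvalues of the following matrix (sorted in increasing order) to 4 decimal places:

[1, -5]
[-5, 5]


Since M is real symmetric, both eigenvalues are real; they are the roots of det(λI − M) = λ² − (tr M) λ + det M.
tr M = 1 + 5 = 6.
det M = 1·5 − (-5)² = 5 − 25 = -20.
Characteristic polynomial: λ² − 6λ − 20 = 0.
Discriminant Δ = (tr M)² − 4·det M = 36 − (-80) = 116; √Δ = 10.770330.
λ = (tr M ± √Δ)/2 = (6 ± 10.770330)/2, giving (tr M − √Δ)/2 = -2.3852 and (tr M + √Δ)/2 = 8.3852.

Eigenvalues sorted in increasing order: [-2.3852, 8.3852].


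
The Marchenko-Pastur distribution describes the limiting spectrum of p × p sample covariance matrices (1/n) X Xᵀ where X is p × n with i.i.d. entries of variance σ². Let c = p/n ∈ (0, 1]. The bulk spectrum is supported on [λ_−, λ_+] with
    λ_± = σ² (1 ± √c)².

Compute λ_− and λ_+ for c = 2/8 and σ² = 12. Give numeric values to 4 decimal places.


c = 2/8 = 0.250000; √c = 0.500000.
λ_− = σ² (1 − √c)² = 12 · (1 − 0.500000)² = 12 · (0.500000)² = 3.000000.
λ_+ = σ² (1 + √c)² = 12 · (1 + 0.500000)² = 12 · (1.500000)² = 27.000000.

Rounded to 4 decimal places: λ_− ≈ 3.0000, λ_+ ≈ 27.0000.


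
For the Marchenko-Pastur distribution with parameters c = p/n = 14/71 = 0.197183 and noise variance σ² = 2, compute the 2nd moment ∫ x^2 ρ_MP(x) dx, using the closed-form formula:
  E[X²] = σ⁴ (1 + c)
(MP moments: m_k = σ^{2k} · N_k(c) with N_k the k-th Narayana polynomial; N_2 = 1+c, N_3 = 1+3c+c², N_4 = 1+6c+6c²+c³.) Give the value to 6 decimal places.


E[X²] = σ⁴ (1 + c) (second MP moment). With σ² = 2 (so σ⁴ = 4) and c = 14/71 = 0.197183: E[X²] = 4 · (1 + 0.197183) = 4 · 1.197183.

So E[X^2] = 4.788732.


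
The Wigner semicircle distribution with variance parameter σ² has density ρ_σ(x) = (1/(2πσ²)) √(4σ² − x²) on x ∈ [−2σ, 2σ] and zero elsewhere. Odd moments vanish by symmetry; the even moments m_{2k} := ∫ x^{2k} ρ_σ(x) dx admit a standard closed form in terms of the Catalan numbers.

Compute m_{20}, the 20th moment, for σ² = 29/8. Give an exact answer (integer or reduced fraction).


By the scaled semicircle moment identity, m_{2k} = σ^{2k} · C_k with k = 10.
C_10 = (1/(k+1)) · C(2k, k) = (1/11) · C(20, 10) = (1/11) · 184756 = 16796.
σ^{2k} = (σ²)^k = (29/8)^10 = 420707233300201/1073741824.

Therefore m_{20} = σ^{20} · C_10 = (420707233300201/1073741824) · 16796 = 1766549672627543999/268435456.


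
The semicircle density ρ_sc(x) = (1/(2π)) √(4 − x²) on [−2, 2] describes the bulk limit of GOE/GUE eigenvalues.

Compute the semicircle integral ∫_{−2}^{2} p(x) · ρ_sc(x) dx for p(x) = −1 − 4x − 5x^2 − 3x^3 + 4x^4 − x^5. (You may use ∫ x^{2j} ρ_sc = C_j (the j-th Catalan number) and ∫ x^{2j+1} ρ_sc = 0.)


Write p(x) = Σ a_i x^i, split into monomials and integrate each against ρ_sc separately.
Using ∫ x^{2j} ρ_sc = C_j = (1/(j+1)) C(2j, j) (Catalan numbers) and ∫ x^{2j+1} ρ_sc = 0 (odd monomials vanish by symmetry):
  i = 0 (even): a_0 · C_{0} = -1 · 1 = -1
  i = 1 (odd): ∫ x^1 ρ_sc = 0 (vanishes)
  i = 2 (even): a_2 · C_{1} = -5 · 1 = -5
  i = 3 (odd): ∫ x^3 ρ_sc = 0 (vanishes)
  i = 4 (even): a_4 · C_{2} = 4 · 2 = 8
  i = 5 (odd): ∫ x^5 ρ_sc = 0 (vanishes)

Summing the contributions: ∫_{−2}^{2} p(x) ρ_sc(x) dx = (-1) + (-5) + 8 = 2.


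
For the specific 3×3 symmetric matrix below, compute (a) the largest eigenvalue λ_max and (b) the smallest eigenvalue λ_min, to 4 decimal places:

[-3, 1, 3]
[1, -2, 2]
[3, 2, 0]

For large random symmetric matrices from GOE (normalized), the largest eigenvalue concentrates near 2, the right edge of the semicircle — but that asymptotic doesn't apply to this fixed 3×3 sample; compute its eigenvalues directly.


Since M is real symmetric, all three eigenvalues are real; they are the roots of det(λI − M) = λ³ − (tr M) λ² + s λ − det M, where s is the sum of the principal 2×2 minors.
tr M = -3 + (-2) + 0 = -5.
s = ((-3)·(-2) − 1²) + ((-3)·0 − 3²) + ((-2)·0 − 2²) = 5 + (-9) + (-4) = -8.
det M (expand along row 1) = (-3)·(-4) − 1·(-6) + 3·8 = 42.
Characteristic polynomial: λ³ + 5λ² − 8λ − 42 = 0.
Substitute λ = y + (tr M)/3 = y − 1.666667 to remove the quadratic term: y³ + p·y + q = 0 with p = s − (tr M)²/3 = -16.333333 and q = −2(tr M)³/27 + (tr M)·s/3 − det M = -19.407407.
Three real roots ⇒ use the trigonometric (Viète) form: r = 2√(−p/3) = 4.666667, φ = arccos(3q/(p·r)) = arccos(0.763848) = 0.701541 rad.
y_k = r·cos(φ/3 − 2πk/3) for k = 0, 1, 2 gives y = 4.539650, -1.333333, -3.206317.
λ_k = y_k − 1.666667 gives λ = 2.8730, -3.0000, -4.8730 (check: the sum is -5.0000 = tr M).

Hence λ_max = 2.8730 and λ_min = -4.8730.


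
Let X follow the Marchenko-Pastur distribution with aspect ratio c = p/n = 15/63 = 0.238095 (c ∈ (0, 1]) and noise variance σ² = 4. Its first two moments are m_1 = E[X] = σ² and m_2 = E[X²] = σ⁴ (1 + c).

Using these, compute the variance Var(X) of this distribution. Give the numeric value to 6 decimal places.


m_1 = E[X] = σ² = 4, so m_1² = 16.
m_2 = E[X²] = σ⁴ (1 + c) = 16 · (1 + 0.238095) = 16 · 1.238095 = 19.809524.
(Note m_2 − m_1² simplifies to c · σ⁴ = 0.238095 · 16.)

Var(X) = m_2 − m_1² = 19.809524 − 16 = 3.809524.


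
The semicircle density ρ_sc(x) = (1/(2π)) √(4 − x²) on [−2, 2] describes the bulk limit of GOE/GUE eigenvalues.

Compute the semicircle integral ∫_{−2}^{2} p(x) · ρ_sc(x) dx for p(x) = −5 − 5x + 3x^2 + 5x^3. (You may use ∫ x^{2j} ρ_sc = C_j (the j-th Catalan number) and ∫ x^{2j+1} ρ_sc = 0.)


Write p(x) = Σ a_i x^i, split into monomials and integrate each against ρ_sc separately.
Using ∫ x^{2j} ρ_sc = C_j = (1/(j+1)) C(2j, j) (Catalan numbers) and ∫ x^{2j+1} ρ_sc = 0 (odd monomials vanish by symmetry):
  i = 0 (even): a_0 · C_{0} = -5 · 1 = -5
  i = 1 (odd): ∫ x^1 ρ_sc = 0 (vanishes)
  i = 2 (even): a_2 · C_{1} = 3 · 1 = 3
  i = 3 (odd): ∫ x^3 ρ_sc = 0 (vanishes)

Summing the contributions: ∫_{−2}^{2} p(x) ρ_sc(x) dx = (-5) + 3 = -2.


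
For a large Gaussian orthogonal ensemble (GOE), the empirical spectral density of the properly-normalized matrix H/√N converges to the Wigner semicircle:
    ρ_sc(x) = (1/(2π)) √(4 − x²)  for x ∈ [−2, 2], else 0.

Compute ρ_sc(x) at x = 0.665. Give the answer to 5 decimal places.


ρ_sc(x) = (1/(2π)) √(4 − x²). With x = 0.665:
  4 − x² = 4 − (0.665)² = 4 − 0.442225 = 3.557775.
  √(4 − x²) = 1.886207.
  1/(2π) = 0.159155.
  ρ_sc(0.665) = 0.159155 · 1.886207 = 0.300199.

Rounded to 5 decimal places: ρ_sc(0.665) ≈ 0.30020.


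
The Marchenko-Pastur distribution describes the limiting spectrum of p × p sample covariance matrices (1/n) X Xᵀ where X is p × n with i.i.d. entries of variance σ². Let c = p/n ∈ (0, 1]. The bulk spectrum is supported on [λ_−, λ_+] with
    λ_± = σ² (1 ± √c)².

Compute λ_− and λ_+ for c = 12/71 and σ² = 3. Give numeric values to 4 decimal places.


c = 12/71 = 0.169014; √c = 0.411113.
λ_− = σ² (1 − √c)² = 3 · (1 − 0.411113)² = 3 · (0.588887)² = 1.040363.
λ_+ = σ² (1 + √c)² = 3 · (1 + 0.411113)² = 3 · (1.411113)² = 5.973722.

Rounded to 4 decimal places: λ_− ≈ 1.0404, λ_+ ≈ 5.9737.


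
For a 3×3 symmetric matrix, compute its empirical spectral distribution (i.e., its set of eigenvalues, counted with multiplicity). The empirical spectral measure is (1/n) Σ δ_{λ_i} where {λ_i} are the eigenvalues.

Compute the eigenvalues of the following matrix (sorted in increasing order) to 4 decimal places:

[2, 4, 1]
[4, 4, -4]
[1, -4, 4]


Since M is real symmetric, all three eigenvalues are real; they are the roots of det(λI − M) = λ³ − (tr M) λ² + s λ − det M, where s is the sum of the principal 2×2 minors.
tr M = 2 + 4 + 4 = 10.
s = (2·4 − 4²) + (2·4 − 1²) + (4·4 − (-4)²) = -8 + 7 + 0 = -1.
det M (expand along row 1) = 2·0 − 4·20 + 1·(-20) = -100.
Characteristic polynomial: λ³ − 10λ² − λ + 100 = 0.
Substitute λ = y + (tr M)/3 = y + 3.333333 to remove the quadratic term: y³ + p·y + q = 0 with p = s − (tr M)²/3 = -34.333333 and q = −2(tr M)³/27 + (tr M)·s/3 − det M = 22.592593.
Three real roots ⇒ use the trigonometric (Viète) form: r = 2√(−p/3) = 6.765928, φ = arccos(3q/(p·r)) = arccos(-0.291772) = 1.866876 rad.
y_k = r·cos(φ/3 − 2πk/3) for k = 0, 1, 2 gives y = 5.497619, 0.666667, -6.164285.
λ_k = y_k + 3.333333 gives λ = 8.8310, 4.0000, -2.8310 (check: the sum is 10.0000 = tr M).

Eigenvalues sorted in increasing order: [-2.8310, 4.0000, 8.8310].


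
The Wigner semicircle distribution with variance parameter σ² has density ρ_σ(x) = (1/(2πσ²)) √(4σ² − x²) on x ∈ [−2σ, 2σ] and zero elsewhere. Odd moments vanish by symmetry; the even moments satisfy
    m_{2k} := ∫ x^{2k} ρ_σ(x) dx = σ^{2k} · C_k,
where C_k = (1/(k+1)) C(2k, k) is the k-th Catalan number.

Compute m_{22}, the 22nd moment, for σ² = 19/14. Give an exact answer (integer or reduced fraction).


By the scaled semicircle moment identity, m_{2k} = σ^{2k} · C_k with k = 11.
C_11 = (1/(k+1)) · C(2k, k) = (1/12) · C(22, 11) = (1/12) · 705432 = 58786.
σ^{2k} = (σ²)^k = (19/14)^11 = 116490258898219/4049565169664.

Therefore m_{22} = σ^{22} · C_11 = (116490258898219/4049565169664) · 58786 = 489142597113621581/289254654976.


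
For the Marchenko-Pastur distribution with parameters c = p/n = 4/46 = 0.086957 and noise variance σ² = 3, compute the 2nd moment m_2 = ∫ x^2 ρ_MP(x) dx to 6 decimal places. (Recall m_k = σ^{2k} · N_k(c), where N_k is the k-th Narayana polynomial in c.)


E[X²] = σ⁴ (1 + c) (second MP moment). With σ² = 3 (so σ⁴ = 9) and c = 4/46 = 0.086957: E[X²] = 9 · (1 + 0.086957) = 9 · 1.086957.

So E[X^2] = 9.782609.


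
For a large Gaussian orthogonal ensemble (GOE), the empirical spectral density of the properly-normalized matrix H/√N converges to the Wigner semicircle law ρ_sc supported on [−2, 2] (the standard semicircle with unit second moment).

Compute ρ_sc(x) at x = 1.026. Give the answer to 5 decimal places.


ρ_sc(x) = (1/(2π)) √(4 − x²). With x = 1.026:
  4 − x² = 4 − (1.026)² = 4 − 1.052676 = 2.947324.
  √(4 − x²) = 1.716777.
  1/(2π) = 0.159155.
  ρ_sc(1.026) = 0.159155 · 1.716777 = 0.273234.

Rounded to 5 decimal places: ρ_sc(1.026) ≈ 0.27323.


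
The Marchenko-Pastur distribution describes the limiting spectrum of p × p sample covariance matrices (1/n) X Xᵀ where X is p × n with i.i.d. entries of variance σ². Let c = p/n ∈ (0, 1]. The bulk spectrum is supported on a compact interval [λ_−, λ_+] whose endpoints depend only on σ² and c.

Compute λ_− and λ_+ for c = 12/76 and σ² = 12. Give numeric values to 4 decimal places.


c = 12/76 = 0.157895; √c = 0.397360.
λ_− = σ² (1 − √c)² = 12 · (1 − 0.397360)² = 12 · (0.602640)² = 4.358104.
λ_+ = σ² (1 + √c)² = 12 · (1 + 0.397360)² = 12 · (1.397360)² = 23.431370.

Rounded to 4 decimal places: λ_− ≈ 4.3581, λ_+ ≈ 23.4314.


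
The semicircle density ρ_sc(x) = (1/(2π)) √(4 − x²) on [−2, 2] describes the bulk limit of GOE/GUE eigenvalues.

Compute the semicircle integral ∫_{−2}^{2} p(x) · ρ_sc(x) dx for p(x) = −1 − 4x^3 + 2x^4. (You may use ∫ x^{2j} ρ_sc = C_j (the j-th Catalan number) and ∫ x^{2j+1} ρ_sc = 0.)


Write p(x) = Σ a_i x^i, split into monomials and integrate each against ρ_sc separately.
Using ∫ x^{2j} ρ_sc = C_j = (1/(j+1)) C(2j, j) (Catalan numbers) and ∫ x^{2j+1} ρ_sc = 0 (odd monomials vanish by symmetry):
  i = 0 (even): a_0 · C_{0} = -1 · 1 = -1
  i = 3 (odd): ∫ x^3 ρ_sc = 0 (vanishes)
  i = 4 (even): a_4 · C_{2} = 2 · 2 = 4

Summing the contributions: ∫_{−2}^{2} p(x) ρ_sc(x) dx = (-1) + 4 = 3.


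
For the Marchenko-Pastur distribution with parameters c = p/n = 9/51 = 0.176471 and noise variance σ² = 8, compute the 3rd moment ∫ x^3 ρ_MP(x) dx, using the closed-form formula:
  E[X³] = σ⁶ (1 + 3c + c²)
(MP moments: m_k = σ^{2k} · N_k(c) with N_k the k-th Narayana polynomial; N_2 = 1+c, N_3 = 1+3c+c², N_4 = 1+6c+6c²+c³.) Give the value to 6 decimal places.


E[X³] = σ⁶ (1 + 3c + c²) (third MP moment). With σ² = 8 (so σ⁶ = 512) and c = 9/51 = 0.176471: E[X³] = 512 · (1 + 3·0.176471 + (0.176471)²) = 512 · 1.560554.

So E[X^3] = 799.003460.


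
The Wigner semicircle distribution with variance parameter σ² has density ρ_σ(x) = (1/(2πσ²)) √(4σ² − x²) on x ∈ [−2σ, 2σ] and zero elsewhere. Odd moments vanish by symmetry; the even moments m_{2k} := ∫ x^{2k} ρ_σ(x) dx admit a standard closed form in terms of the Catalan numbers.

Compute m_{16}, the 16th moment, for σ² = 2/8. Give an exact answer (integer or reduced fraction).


By the scaled semicircle moment identity, m_{2k} = σ^{2k} · C_k with k = 8.
C_8 = (1/(k+1)) · C(2k, k) = (1/9) · C(16, 8) = (1/9) · 12870 = 1430.
σ^{2k} = (σ²)^k = (2/8)^8 = 1/65536.

Therefore m_{16} = σ^{16} · C_8 = (1/65536) · 1430 = 715/32768.


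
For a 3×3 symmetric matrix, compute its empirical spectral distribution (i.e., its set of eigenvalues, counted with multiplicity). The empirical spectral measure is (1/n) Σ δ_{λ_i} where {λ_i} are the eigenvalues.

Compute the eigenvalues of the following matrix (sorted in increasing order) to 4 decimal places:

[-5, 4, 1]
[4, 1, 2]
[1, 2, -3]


Since M is real symmetric, all three eigenvalues are real; they are the roots of det(λI − M) = λ³ − (tr M) λ² + s λ − det M, where s is the sum of the principal 2×2 minors.
tr M = -5 + 1 + (-3) = -7.
s = ((-5)·1 − 4²) + ((-5)·(-3) − 1²) + (1·(-3) − 2²) = -21 + 14 + (-7) = -14.
det M (expand along row 1) = (-5)·(-7) − 4·(-14) + 1·7 = 98.
Characteristic polynomial: λ³ + 7λ² − 14λ − 98 = 0.
Substitute λ = y + (tr M)/3 = y − 2.333333 to remove the quadratic term: y³ + p·y + q = 0 with p = s − (tr M)²/3 = -30.333333 and q = −2(tr M)³/27 + (tr M)·s/3 − det M = -39.925926.
Three real roots ⇒ use the trigonometric (Viète) form: r = 2√(−p/3) = 6.359595, φ = arccos(3q/(p·r)) = arccos(0.620907) = 0.900897 rad.
y_k = r·cos(φ/3 − 2πk/3) for k = 0, 1, 2 gives y = 6.074991, -1.408324, -4.666667.
λ_k = y_k − 2.333333 gives λ = 3.7417, -3.7417, -7.0000 (check: the sum is -7.0000 = tr M).

Eigenvalues sorted in increasing order: [-7.0000, -3.7417, 3.7417].


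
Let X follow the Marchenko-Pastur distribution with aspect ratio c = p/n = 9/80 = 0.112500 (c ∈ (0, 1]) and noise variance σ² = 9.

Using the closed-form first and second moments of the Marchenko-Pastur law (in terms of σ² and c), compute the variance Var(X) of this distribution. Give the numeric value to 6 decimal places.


Recall the MP moments m_1 = E[X] = σ² and m_2 = E[X²] = σ⁴ (1 + c).
m_1 = E[X] = σ² = 9, so m_1² = 81.
m_2 = E[X²] = σ⁴ (1 + c) = 81 · (1 + 0.112500) = 81 · 1.112500 = 90.112500.
(Note m_2 − m_1² simplifies to c · σ⁴ = 0.112500 · 81.)

Var(X) = m_2 − m_1² = 90.112500 − 81 = 9.112500.


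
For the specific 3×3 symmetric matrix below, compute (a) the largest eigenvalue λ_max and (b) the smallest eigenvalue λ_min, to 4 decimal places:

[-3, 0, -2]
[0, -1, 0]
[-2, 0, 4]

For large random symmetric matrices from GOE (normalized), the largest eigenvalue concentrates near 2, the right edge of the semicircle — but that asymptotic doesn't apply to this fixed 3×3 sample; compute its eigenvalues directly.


Since M is real symmetric, all three eigenvalues are real; they are the roots of det(λI − M) = λ³ − (tr M) λ² + s λ − det M, where s is the sum of the principal 2×2 minors.
tr M = -3 + (-1) + 4 = 0.
s = ((-3)·(-1) − 0²) + ((-3)·4 − (-2)²) + ((-1)·4 − 0²) = 3 + (-16) + (-4) = -17.
det M (expand along row 1) = (-3)·(-4) − 0·0 + (-2)·(-2) = 16.
Characteristic polynomial: λ³ − 17λ − 16 = 0.
Substitute λ = y + (tr M)/3 = y + 0.000000 to remove the quadratic term: y³ + p·y + q = 0 with p = s − (tr M)²/3 = -17.000000 and q = −2(tr M)³/27 + (tr M)·s/3 − det M = -16.000000.
Three real roots ⇒ use the trigonometric (Viète) form: r = 2√(−p/3) = 4.760952, φ = arccos(3q/(p·r)) = arccos(0.593060) = 0.935943 rad.
y_k = r·cos(φ/3 − 2πk/3) for k = 0, 1, 2 gives y = 4.531129, -1.000000, -3.531129.
λ_k = y_k + 0.000000 gives λ = 4.5311, -1.0000, -3.5311 (check: the sum is 0.0000 = tr M).

Hence λ_max = 4.5311 and λ_min = -3.5311.


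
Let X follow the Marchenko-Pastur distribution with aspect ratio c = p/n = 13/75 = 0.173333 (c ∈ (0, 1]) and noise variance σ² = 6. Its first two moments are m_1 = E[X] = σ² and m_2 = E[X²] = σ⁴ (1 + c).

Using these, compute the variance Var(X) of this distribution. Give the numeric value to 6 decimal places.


m_1 = E[X] = σ² = 6, so m_1² = 36.
m_2 = E[X²] = σ⁴ (1 + c) = 36 · (1 + 0.173333) = 36 · 1.173333 = 42.240000.
(Note m_2 − m_1² simplifies to c · σ⁴ = 0.173333 · 36.)

Var(X) = m_2 − m_1² = 42.240000 − 36 = 6.240000.


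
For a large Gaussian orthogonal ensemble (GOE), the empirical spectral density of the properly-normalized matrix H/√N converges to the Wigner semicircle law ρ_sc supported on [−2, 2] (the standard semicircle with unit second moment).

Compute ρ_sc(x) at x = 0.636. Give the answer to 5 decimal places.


ρ_sc(x) = (1/(2π)) √(4 − x²). With x = 0.636:
  4 − x² = 4 − (0.636)² = 4 − 0.404496 = 3.595504.
  √(4 − x²) = 1.896181.
  1/(2π) = 0.159155.
  ρ_sc(0.636) = 0.159155 · 1.896181 = 0.301787.

Rounded to 5 decimal places: ρ_sc(0.636) ≈ 0.30179.


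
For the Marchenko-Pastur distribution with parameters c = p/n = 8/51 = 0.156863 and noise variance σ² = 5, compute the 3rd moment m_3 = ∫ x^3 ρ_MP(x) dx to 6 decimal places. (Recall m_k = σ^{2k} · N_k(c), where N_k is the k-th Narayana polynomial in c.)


E[X³] = σ⁶ (1 + 3c + c²) (third MP moment). With σ² = 5 (so σ⁶ = 125) and c = 8/51 = 0.156863: E[X³] = 125 · (1 + 3·0.156863 + (0.156863)²) = 125 · 1.495194.

So E[X^3] = 186.899270.


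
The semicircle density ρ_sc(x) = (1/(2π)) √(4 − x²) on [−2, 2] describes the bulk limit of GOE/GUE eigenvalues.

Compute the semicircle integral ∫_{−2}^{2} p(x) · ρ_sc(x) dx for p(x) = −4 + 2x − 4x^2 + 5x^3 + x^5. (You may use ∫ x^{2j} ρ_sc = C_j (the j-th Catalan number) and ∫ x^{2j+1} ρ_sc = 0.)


Write p(x) = Σ a_i x^i, split into monomials and integrate each against ρ_sc separately.
Using ∫ x^{2j} ρ_sc = C_j = (1/(j+1)) C(2j, j) (Catalan numbers) and ∫ x^{2j+1} ρ_sc = 0 (odd monomials vanish by symmetry):
  i = 0 (even): a_0 · C_{0} = -4 · 1 = -4
  i = 1 (odd): ∫ x^1 ρ_sc = 0 (vanishes)
  i = 2 (even): a_2 · C_{1} = -4 · 1 = -4
  i = 3 (odd): ∫ x^3 ρ_sc = 0 (vanishes)
  i = 5 (odd): ∫ x^5 ρ_sc = 0 (vanishes)

Summing the contributions: ∫_{−2}^{2} p(x) ρ_sc(x) dx = (-4) + (-4) = -8.


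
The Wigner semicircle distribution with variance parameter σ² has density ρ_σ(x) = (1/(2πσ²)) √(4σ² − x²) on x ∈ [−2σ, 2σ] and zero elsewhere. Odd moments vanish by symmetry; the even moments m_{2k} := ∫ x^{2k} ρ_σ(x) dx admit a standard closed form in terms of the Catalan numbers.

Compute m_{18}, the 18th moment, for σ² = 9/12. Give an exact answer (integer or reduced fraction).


By the scaled semicircle moment identity, m_{2k} = σ^{2k} · C_k with k = 9.
C_9 = (1/(k+1)) · C(2k, k) = (1/10) · C(18, 9) = (1/10) · 48620 = 4862.
σ^{2k} = (σ²)^k = (9/12)^9 = 19683/262144.

Therefore m_{18} = σ^{18} · C_9 = (19683/262144) · 4862 = 47849373/131072.


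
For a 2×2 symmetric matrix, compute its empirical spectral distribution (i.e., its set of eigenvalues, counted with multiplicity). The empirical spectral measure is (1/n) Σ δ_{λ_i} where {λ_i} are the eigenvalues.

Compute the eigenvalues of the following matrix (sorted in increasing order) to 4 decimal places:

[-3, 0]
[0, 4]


Since M is real symmetric, both eigenvalues are real; they are the roots of det(λI − M) = λ² − (tr M) λ + det M.
tr M = -3 + 4 = 1.
det M = (-3)·4 − 0² = -12 − 0 = -12.
Characteristic polynomial: λ² − λ − 12 = 0.
Discriminant Δ = (tr M)² − 4·det M = 1 − (-48) = 49; √Δ = 7.000000.
λ = (tr M ± √Δ)/2 = (1 ± 7.000000)/2, giving (tr M − √Δ)/2 = -3.0000 and (tr M + √Δ)/2 = 4.0000.

Eigenvalues sorted in increasing order: [-3.0000, 4.0000].
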